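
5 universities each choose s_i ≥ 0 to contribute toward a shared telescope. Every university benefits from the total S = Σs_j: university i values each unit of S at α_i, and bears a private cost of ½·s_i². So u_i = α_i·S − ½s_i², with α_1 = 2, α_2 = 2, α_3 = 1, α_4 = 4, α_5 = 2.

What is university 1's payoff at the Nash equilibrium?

20

University i's FOC: ∂u_i/∂s_i = α_i − s_i = 0, so s_i* = α_i.
NE contributions = (2, 2, 1, 4, 2); S = 11.
u_1 = α_1·S − ½·(s_1)² = 2·11 − ½·2² = 20.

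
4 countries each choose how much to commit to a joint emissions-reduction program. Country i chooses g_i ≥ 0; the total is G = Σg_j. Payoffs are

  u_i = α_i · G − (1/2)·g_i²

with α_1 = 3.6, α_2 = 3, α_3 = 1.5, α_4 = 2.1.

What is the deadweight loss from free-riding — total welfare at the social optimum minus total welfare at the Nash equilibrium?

Country i's FOC: ∂u_i/∂g_i = α_i − g_i = 0, so g_i* = α_i.
NE contributions = (3.6, 3, 1.5, 2.1); G = 10.2.
W^NE = (Σα)·G − ½Σα_i² = 10.2² − ½·28.62 = 89.73.
Planner sets g_i = Σα_j = 10.2 for every i, so G^SO = 4·10.2 = 40.8.
W^SO = (Σα)·G^SO − ½·4·(Σα)² = (4/2)·10.2² = 208.08.
Deadweight loss = W^SO − W^NE = 118.35.

118.35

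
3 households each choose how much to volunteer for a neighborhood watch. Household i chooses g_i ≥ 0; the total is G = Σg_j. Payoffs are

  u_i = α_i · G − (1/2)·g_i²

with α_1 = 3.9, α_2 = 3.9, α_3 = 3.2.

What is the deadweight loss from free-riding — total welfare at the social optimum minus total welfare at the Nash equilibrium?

80.83

Household i's FOC: ∂u_i/∂g_i = α_i − g_i = 0, so g_i* = α_i.
NE contributions = (3.9, 3.9, 3.2); G = 11.
W^NE = (Σα)·G − ½Σα_i² = 11² − ½·40.66 = 100.67.
Planner sets g_i = Σα_j = 11 for every i, so G^SO = 3·11 = 33.
W^SO = (Σα)·G^SO − ½·3·(Σα)² = (3/2)·11² = 181.5.
Deadweight loss = W^SO − W^NE = 80.83.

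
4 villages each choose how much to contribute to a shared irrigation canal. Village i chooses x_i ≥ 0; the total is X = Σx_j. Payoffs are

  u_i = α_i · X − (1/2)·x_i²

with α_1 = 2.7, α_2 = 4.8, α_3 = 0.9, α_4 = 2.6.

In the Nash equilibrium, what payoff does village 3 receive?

9.495

Village i's FOC: ∂u_i/∂x_i = α_i − x_i = 0, so x_i* = α_i.
NE contributions = (2.7, 4.8, 0.9, 2.6); X = 11.
u_3 = α_3·X − ½·(x_3)² = 0.9·11 − ½·0.9² = 9.495.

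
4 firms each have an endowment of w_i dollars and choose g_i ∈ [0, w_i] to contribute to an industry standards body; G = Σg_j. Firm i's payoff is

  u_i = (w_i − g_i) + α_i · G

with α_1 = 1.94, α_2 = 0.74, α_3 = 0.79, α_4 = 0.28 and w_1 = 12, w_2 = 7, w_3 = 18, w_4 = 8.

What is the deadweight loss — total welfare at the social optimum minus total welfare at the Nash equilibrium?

90.75

∂u_i/∂g_i = α_i − 1, so firm i contributes w_i if α_i > 1, else 0.
α_i > 1 for i ∈ {1}; NE contributions (12, 0, 0, 0), G = 12.
W^NE = Σw_i − G^NE + (Σα_i)·G^NE = 45 + 2.75·12 = 78.
Planner: ∂(Σu_j)/∂g_i = Σα_j − 1 = 2.75 > 0, so everyone contributes w_i; G^SO = 45, W^SO = 45 + 2.75·45 = 168.75.
Deadweight loss = 90.75.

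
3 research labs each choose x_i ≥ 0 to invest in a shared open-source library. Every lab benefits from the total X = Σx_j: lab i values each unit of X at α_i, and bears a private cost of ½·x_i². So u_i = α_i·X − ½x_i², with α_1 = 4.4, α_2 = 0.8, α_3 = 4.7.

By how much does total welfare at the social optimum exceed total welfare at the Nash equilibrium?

Lab i's FOC: ∂u_i/∂x_i = α_i − x_i = 0, so x_i* = α_i.
NE contributions = (4.4, 0.8, 4.7); X = 9.9.
W^NE = (Σα)·X − ½Σα_i² = 9.9² − ½·42.09 = 76.965.
Planner sets x_i = Σα_j = 9.9 for every i, so X^SO = 3·9.9 = 29.7.
W^SO = (Σα)·X^SO − ½·3·(Σα)² = (3/2)·9.9² = 147.015.
Deadweight loss = W^SO − W^NE = 70.05.

70.05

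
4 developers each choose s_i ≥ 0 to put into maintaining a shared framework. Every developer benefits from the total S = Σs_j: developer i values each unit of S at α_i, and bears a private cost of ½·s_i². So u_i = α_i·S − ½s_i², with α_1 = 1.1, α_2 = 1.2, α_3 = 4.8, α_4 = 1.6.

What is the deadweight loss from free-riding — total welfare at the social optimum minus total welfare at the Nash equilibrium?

Developer i's FOC: ∂u_i/∂s_i = α_i − s_i = 0, so s_i* = α_i.
NE contributions = (1.1, 1.2, 4.8, 1.6); S = 8.7.
W^NE = (Σα)·S − ½Σα_i² = 8.7² − ½·28.25 = 61.565.
Planner sets s_i = Σα_j = 8.7 for every i, so S^SO = 4·8.7 = 34.8.
W^SO = (Σα)·S^SO − ½·4·(Σα)² = (4/2)·8.7² = 151.38.
Deadweight loss = W^SO − W^NE = 89.815.

89.815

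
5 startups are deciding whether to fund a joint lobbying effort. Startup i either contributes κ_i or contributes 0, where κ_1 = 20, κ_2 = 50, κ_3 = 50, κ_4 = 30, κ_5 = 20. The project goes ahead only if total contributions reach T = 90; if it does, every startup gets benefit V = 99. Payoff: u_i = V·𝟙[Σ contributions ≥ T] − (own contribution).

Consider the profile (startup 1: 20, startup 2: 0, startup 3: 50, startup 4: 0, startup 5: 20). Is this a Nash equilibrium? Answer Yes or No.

Yes

Total = 90 ≥ 90: provided.
Startup 1 (pledges 20, payoff 79): dropping to 0 → total 70, payoff 0. No gain.
Startup 2 (pledges 0, payoff 99): pledging 50 → total 140, payoff 49. No gain.
Startup 3 (pledges 50, payoff 49): dropping to 0 → total 40, payoff 0. No gain.
Startup 4 (pledges 0, payoff 99): pledging 30 → total 120, payoff 69. No gain.
Startup 5 (pledges 20, payoff 79): dropping to 0 → total 70, payoff 0. No gain.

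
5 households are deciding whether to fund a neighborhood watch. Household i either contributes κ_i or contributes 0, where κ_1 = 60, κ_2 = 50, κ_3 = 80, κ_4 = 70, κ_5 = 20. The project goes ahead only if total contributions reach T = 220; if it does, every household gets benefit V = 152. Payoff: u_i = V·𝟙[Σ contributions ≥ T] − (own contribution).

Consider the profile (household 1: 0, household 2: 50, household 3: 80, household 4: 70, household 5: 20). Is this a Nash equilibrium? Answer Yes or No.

Yes

Total = 220 ≥ 220: provided.
Household 1 (pledges 0, payoff 152): pledging 60 → total 280, payoff 92. No gain.
Household 2 (pledges 50, payoff 102): dropping to 0 → total 170, payoff 0. No gain.
Household 3 (pledges 80, payoff 72): dropping to 0 → total 140, payoff 0. No gain.
Household 4 (pledges 70, payoff 82): dropping to 0 → total 150, payoff 0. No gain.
Household 5 (pledges 20, payoff 132): dropping to 0 → total 200, payoff 0. No gain.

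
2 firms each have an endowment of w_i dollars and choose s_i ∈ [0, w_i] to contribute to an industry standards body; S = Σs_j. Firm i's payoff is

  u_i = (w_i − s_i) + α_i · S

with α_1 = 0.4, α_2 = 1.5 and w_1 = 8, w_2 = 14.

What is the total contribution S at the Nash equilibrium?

14

∂u_i/∂s_i = α_i − 1, so firm i contributes w_i if α_i > 1, else 0.
α_i > 1 for i ∈ {2}; NE contributions (0, 14), S = 14.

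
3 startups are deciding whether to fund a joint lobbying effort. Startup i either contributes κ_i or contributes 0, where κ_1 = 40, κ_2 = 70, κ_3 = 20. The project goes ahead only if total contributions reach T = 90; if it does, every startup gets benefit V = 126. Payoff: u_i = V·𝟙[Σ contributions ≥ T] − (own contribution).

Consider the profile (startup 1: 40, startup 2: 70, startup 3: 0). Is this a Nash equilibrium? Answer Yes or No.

Total = 110 ≥ 90: provided.
Startup 1 (pledges 40, payoff 86): dropping to 0 → total 70, payoff 0. No gain.
Startup 2 (pledges 70, payoff 56): dropping to 0 → total 40, payoff 0. No gain.
Startup 3 (pledges 0, payoff 126): pledging 20 → total 130, payoff 106. No gain.

Yes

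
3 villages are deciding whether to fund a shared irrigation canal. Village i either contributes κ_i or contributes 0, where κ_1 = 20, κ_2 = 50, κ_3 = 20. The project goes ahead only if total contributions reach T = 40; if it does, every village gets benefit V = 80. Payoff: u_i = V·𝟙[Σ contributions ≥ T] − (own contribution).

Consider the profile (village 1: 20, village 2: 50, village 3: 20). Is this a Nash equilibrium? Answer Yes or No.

Total = 90 ≥ 40: provided.
Village 1 (pledges 20, payoff 60): dropping to 0 → total 70, payoff 80. Profitable deviation.

No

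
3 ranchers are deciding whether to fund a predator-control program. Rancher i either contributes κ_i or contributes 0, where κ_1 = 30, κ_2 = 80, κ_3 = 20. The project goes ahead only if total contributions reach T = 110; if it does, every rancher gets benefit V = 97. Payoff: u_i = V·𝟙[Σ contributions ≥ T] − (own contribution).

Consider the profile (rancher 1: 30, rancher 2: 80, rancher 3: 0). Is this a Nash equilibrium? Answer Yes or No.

Yes

Total = 110 ≥ 110: provided.
Rancher 1 (pledges 30, payoff 67): dropping to 0 → total 80, payoff 0. No gain.
Rancher 2 (pledges 80, payoff 17): dropping to 0 → total 30, payoff 0. No gain.
Rancher 3 (pledges 0, payoff 97): pledging 20 → total 130, payoff 77. No gain.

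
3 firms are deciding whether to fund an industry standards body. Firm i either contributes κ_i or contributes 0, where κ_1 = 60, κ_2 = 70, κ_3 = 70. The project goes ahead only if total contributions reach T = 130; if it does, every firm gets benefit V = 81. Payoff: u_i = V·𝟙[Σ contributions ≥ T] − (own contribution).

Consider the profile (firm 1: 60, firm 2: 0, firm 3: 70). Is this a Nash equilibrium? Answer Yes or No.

Yes

Total = 130 ≥ 130: provided.
Firm 1 (pledges 60, payoff 21): dropping to 0 → total 70, payoff 0. No gain.
Firm 2 (pledges 0, payoff 81): pledging 70 → total 200, payoff 11. No gain.
Firm 3 (pledges 70, payoff 11): dropping to 0 → total 60, payoff 0. No gain.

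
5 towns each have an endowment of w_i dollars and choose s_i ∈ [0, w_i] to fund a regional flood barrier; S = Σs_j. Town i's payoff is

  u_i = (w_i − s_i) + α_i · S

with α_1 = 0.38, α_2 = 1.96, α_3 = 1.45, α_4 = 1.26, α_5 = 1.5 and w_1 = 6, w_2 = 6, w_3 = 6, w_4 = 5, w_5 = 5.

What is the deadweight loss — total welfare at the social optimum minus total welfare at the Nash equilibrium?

33.3

∂u_i/∂s_i = α_i − 1, so town i contributes w_i if α_i > 1, else 0.
α_i > 1 for i ∈ {2, 3, 4, 5}; NE contributions (0, 6, 6, 5, 5), S = 22.
W^NE = Σw_i − S^NE + (Σα_i)·S^NE = 28 + 5.55·22 = 150.1.
Planner: ∂(Σu_j)/∂s_i = Σα_j − 1 = 5.55 > 0, so everyone contributes w_i; S^SO = 28, W^SO = 28 + 5.55·28 = 183.4.
Deadweight loss = 33.3.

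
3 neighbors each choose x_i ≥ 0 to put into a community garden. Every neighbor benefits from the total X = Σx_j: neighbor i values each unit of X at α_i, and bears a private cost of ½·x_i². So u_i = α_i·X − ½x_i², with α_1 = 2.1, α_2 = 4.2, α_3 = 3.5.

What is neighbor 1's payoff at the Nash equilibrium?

Neighbor i's FOC: ∂u_i/∂x_i = α_i − x_i = 0, so x_i* = α_i.
NE contributions = (2.1, 4.2, 3.5); X = 9.8.
u_1 = α_1·X − ½·(x_1)² = 2.1·9.8 − ½·2.1² = 18.375.

18.375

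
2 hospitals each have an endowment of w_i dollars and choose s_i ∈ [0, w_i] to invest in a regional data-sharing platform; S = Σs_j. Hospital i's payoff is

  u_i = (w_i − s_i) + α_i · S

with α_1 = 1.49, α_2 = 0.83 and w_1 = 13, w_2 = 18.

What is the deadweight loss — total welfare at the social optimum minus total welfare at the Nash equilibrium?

23.76

∂u_i/∂s_i = α_i − 1, so hospital i contributes w_i if α_i > 1, else 0.
α_i > 1 for i ∈ {1}; NE contributions (13, 0), S = 13.
W^NE = Σw_i − S^NE + (Σα_i)·S^NE = 31 + 1.32·13 = 48.16.
Planner: ∂(Σu_j)/∂s_i = Σα_j − 1 = 1.32 > 0, so everyone contributes w_i; S^SO = 31, W^SO = 31 + 1.32·31 = 71.92.
Deadweight loss = 23.76.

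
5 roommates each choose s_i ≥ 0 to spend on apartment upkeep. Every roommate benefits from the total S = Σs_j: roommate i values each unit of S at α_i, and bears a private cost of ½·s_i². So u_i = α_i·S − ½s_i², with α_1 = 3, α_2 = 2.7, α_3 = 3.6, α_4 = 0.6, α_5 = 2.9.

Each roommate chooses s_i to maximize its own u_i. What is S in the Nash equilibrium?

12.8

Roommate i's FOC: ∂u_i/∂s_i = α_i − s_i = 0, so s_i* = α_i.
NE contributions = (3, 2.7, 3.6, 0.6, 2.9); S = 12.8.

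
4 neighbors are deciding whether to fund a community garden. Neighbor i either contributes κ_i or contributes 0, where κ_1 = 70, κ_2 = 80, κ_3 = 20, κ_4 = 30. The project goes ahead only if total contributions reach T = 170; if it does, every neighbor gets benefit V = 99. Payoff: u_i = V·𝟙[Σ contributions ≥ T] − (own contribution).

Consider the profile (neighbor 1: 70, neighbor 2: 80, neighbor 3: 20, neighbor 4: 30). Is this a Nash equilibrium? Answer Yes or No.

No

Total = 200 ≥ 170: provided.
Neighbor 1 (pledges 70, payoff 29): dropping to 0 → total 130, payoff 0. No gain.
Neighbor 2 (pledges 80, payoff 19): dropping to 0 → total 120, payoff 0. No gain.
Neighbor 3 (pledges 20, payoff 79): dropping to 0 → total 180, payoff 99. Profitable deviation.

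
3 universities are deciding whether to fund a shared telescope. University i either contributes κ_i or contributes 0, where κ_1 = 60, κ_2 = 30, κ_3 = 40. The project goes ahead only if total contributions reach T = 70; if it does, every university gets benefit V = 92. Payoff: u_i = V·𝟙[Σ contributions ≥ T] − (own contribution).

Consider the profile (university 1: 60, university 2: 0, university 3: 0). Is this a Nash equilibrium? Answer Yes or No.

Total = 60 < 70: not provided.
University 1 (pledges 60, payoff -60): dropping to 0 → total 0, payoff 0. Profitable deviation.

No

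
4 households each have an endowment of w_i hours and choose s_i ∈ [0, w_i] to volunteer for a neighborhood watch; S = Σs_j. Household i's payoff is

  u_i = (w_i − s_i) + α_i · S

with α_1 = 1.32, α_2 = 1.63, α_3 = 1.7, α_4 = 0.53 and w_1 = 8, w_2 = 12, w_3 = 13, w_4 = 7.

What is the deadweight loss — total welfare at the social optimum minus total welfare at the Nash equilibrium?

∂u_i/∂s_i = α_i − 1, so household i contributes w_i if α_i > 1, else 0.
α_i > 1 for i ∈ {1, 2, 3}; NE contributions (8, 12, 13, 0), S = 33.
W^NE = Σw_i − S^NE + (Σα_i)·S^NE = 40 + 4.18·33 = 177.94.
Planner: ∂(Σu_j)/∂s_i = Σα_j − 1 = 4.18 > 0, so everyone contributes w_i; S^SO = 40, W^SO = 40 + 4.18·40 = 207.2.
Deadweight loss = 29.26.

29.26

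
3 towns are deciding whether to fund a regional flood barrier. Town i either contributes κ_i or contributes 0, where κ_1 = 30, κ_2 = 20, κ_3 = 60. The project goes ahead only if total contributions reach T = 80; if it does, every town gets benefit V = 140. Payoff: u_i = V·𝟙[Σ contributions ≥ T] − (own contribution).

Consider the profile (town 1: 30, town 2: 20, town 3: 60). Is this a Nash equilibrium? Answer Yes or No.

Total = 110 ≥ 80: provided.
Town 1 (pledges 30, payoff 110): dropping to 0 → total 80, payoff 140. Profitable deviation.

No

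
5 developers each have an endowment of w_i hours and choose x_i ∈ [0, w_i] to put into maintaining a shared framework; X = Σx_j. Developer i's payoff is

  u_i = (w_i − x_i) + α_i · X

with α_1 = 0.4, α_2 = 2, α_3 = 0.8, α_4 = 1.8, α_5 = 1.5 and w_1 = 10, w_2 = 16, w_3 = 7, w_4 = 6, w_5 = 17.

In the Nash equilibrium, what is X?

∂u_i/∂x_i = α_i − 1, so developer i contributes w_i if α_i > 1, else 0.
α_i > 1 for i ∈ {2, 4, 5}; NE contributions (0, 16, 0, 6, 17), X = 39.

39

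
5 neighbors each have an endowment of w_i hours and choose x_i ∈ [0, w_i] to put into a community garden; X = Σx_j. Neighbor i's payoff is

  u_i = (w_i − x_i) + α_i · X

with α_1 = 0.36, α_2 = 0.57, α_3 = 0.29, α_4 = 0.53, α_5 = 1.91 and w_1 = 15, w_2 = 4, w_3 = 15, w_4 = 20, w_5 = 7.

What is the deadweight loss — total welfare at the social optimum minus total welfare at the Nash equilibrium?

∂u_i/∂x_i = α_i − 1, so neighbor i contributes w_i if α_i > 1, else 0.
α_i > 1 for i ∈ {5}; NE contributions (0, 0, 0, 0, 7), X = 7.
W^NE = Σw_i − X^NE + (Σα_i)·X^NE = 61 + 2.66·7 = 79.62.
Planner: ∂(Σu_j)/∂x_i = Σα_j − 1 = 2.66 > 0, so everyone contributes w_i; X^SO = 61, W^SO = 61 + 2.66·61 = 223.26.
Deadweight loss = 143.64.

143.64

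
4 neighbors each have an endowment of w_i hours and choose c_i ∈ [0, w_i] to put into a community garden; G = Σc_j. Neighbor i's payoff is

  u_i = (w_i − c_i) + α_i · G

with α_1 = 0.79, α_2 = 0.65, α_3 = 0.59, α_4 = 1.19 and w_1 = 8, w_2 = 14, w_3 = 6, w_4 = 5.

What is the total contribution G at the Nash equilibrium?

∂u_i/∂c_i = α_i − 1, so neighbor i contributes w_i if α_i > 1, else 0.
α_i > 1 for i ∈ {4}; NE contributions (0, 0, 0, 5), G = 5.

5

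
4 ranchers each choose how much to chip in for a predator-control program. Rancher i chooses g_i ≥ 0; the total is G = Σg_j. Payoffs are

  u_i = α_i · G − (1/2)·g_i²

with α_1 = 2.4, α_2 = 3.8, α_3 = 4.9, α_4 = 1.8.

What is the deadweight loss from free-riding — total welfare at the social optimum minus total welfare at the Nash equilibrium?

Rancher i's FOC: ∂u_i/∂g_i = α_i − g_i = 0, so g_i* = α_i.
NE contributions = (2.4, 3.8, 4.9, 1.8); G = 12.9.
W^NE = (Σα)·G − ½Σα_i² = 12.9² − ½·47.45 = 142.685.
Planner sets g_i = Σα_j = 12.9 for every i, so G^SO = 4·12.9 = 51.6.
W^SO = (Σα)·G^SO − ½·4·(Σα)² = (4/2)·12.9² = 332.82.
Deadweight loss = W^SO − W^NE = 190.135.

190.135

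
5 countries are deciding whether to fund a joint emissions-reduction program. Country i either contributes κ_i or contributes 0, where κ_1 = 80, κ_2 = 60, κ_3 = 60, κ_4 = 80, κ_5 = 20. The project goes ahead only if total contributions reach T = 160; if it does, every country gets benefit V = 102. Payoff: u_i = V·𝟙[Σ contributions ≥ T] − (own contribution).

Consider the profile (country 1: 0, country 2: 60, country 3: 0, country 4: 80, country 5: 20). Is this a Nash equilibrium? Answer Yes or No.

Yes

Total = 160 ≥ 160: provided.
Country 1 (pledges 0, payoff 102): pledging 80 → total 240, payoff 22. No gain.
Country 2 (pledges 60, payoff 42): dropping to 0 → total 100, payoff 0. No gain.
Country 3 (pledges 0, payoff 102): pledging 60 → total 220, payoff 42. No gain.
Country 4 (pledges 80, payoff 22): dropping to 0 → total 80, payoff 0. No gain.
Country 5 (pledges 20, payoff 82): dropping to 0 → total 140, payoff 0. No gain.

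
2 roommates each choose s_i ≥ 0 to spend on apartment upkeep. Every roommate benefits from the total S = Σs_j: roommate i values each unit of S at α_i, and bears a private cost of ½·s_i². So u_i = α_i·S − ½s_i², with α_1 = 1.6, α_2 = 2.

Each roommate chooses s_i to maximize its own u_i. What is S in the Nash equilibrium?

3.6

Roommate i's FOC: ∂u_i/∂s_i = α_i − s_i = 0, so s_i* = α_i.
NE contributions = (1.6, 2); S = 3.6.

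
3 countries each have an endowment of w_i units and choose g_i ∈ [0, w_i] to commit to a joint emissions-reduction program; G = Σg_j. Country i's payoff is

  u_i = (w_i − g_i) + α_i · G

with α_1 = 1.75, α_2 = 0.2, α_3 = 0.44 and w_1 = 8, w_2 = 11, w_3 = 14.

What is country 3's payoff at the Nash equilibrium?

17.52

∂u_i/∂g_i = α_i − 1, so country i contributes w_i if α_i > 1, else 0.
α_i > 1 for i ∈ {1}; NE contributions (8, 0, 0), G = 8.
u_3 = (14 − 0) + 0.44·8 = 17.52.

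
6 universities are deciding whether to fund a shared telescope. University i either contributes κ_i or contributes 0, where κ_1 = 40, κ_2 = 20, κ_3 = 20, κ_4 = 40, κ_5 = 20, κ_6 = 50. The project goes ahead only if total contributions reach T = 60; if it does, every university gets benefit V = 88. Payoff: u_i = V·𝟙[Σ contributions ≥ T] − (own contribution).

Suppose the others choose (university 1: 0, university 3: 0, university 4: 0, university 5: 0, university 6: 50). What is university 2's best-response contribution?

20

Others' total = 50. Contributing 20 brings total to 70 ≥ 60: gain V − κ_2 = 68.
Best response: 20.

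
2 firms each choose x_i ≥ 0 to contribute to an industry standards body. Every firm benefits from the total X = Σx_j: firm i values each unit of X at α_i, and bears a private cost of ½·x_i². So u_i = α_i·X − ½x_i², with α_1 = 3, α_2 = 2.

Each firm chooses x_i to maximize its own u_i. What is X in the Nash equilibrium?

Firm i's FOC: ∂u_i/∂x_i = α_i − x_i = 0, so x_i* = α_i.
NE contributions = (3, 2); X = 5.

5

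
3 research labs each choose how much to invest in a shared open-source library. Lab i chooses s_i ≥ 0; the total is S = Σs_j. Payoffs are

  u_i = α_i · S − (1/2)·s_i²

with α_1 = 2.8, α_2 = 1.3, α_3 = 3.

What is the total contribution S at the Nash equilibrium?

Lab i's FOC: ∂u_i/∂s_i = α_i − s_i = 0, so s_i* = α_i.
NE contributions = (2.8, 1.3, 3); S = 7.1.

7.1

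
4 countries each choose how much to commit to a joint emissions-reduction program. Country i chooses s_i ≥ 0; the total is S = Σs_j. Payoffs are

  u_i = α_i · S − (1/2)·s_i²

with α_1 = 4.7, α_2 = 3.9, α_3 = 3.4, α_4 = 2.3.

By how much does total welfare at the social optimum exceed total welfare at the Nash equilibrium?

231.565

Country i's FOC: ∂u_i/∂s_i = α_i − s_i = 0, so s_i* = α_i.
NE contributions = (4.7, 3.9, 3.4, 2.3); S = 14.3.
W^NE = (Σα)·S − ½Σα_i² = 14.3² − ½·54.15 = 177.415.
Planner sets s_i = Σα_j = 14.3 for every i, so S^SO = 4·14.3 = 57.2.
W^SO = (Σα)·S^SO − ½·4·(Σα)² = (4/2)·14.3² = 408.98.
Deadweight loss = W^SO − W^NE = 231.565.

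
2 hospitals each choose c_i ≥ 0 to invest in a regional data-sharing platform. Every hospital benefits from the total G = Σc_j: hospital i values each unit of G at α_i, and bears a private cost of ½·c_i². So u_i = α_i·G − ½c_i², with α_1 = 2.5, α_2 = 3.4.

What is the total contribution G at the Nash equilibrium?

5.9

Hospital i's FOC: ∂u_i/∂c_i = α_i − c_i = 0, so c_i* = α_i.
NE contributions = (2.5, 3.4); G = 5.9.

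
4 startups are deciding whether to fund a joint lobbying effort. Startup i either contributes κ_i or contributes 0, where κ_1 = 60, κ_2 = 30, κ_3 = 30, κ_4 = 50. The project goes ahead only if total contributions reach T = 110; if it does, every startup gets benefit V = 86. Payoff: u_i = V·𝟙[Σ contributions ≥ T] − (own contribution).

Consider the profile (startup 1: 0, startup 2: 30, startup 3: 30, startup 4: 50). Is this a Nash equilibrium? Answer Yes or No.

Total = 110 ≥ 110: provided.
Startup 1 (pledges 0, payoff 86): pledging 60 → total 170, payoff 26. No gain.
Startup 2 (pledges 30, payoff 56): dropping to 0 → total 80, payoff 0. No gain.
Startup 3 (pledges 30, payoff 56): dropping to 0 → total 80, payoff 0. No gain.
Startup 4 (pledges 50, payoff 36): dropping to 0 → total 60, payoff 0. No gain.

Yes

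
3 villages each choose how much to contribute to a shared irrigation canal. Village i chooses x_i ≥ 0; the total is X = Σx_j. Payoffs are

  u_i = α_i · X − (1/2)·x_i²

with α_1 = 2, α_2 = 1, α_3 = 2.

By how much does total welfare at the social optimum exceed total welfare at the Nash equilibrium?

Village i's FOC: ∂u_i/∂x_i = α_i − x_i = 0, so x_i* = α_i.
NE contributions = (2, 1, 2); X = 5.
W^NE = (Σα)·X − ½Σα_i² = 5² − ½·9 = 20.5.
Planner sets x_i = Σα_j = 5 for every i, so X^SO = 3·5 = 15.
W^SO = (Σα)·X^SO − ½·3·(Σα)² = (3/2)·5² = 37.5.
Deadweight loss = W^SO − W^NE = 17.

17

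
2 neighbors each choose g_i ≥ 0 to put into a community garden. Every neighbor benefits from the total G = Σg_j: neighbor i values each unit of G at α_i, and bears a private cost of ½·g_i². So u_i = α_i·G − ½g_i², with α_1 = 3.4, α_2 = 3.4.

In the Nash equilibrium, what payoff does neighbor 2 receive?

Neighbor i's FOC: ∂u_i/∂g_i = α_i − g_i = 0, so g_i* = α_i.
NE contributions = (3.4, 3.4); G = 6.8.
u_2 = α_2·G − ½·(g_2)² = 3.4·6.8 − ½·3.4² = 17.34.

17.34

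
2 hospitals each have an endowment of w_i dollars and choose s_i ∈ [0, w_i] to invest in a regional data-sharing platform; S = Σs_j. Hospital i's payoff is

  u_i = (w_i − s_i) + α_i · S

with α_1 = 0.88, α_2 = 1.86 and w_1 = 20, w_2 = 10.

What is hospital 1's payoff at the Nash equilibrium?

∂u_i/∂s_i = α_i − 1, so hospital i contributes w_i if α_i > 1, else 0.
α_i > 1 for i ∈ {2}; NE contributions (0, 10), S = 10.
u_1 = (20 − 0) + 0.88·10 = 28.8.

28.8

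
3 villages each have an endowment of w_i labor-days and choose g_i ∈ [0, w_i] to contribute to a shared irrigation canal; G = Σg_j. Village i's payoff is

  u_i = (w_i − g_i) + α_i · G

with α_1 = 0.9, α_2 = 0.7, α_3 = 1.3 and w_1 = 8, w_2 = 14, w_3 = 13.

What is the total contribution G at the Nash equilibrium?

∂u_i/∂g_i = α_i − 1, so village i contributes w_i if α_i > 1, else 0.
α_i > 1 for i ∈ {3}; NE contributions (0, 0, 13), G = 13.

13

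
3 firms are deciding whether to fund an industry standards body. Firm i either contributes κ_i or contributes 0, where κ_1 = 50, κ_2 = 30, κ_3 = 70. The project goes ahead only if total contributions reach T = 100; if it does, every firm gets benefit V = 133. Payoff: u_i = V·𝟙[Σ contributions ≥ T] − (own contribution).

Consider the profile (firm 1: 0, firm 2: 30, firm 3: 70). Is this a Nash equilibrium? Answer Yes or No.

Yes

Total = 100 ≥ 100: provided.
Firm 1 (pledges 0, payoff 133): pledging 50 → total 150, payoff 83. No gain.
Firm 2 (pledges 30, payoff 103): dropping to 0 → total 70, payoff 0. No gain.
Firm 3 (pledges 70, payoff 63): dropping to 0 → total 30, payoff 0. No gain.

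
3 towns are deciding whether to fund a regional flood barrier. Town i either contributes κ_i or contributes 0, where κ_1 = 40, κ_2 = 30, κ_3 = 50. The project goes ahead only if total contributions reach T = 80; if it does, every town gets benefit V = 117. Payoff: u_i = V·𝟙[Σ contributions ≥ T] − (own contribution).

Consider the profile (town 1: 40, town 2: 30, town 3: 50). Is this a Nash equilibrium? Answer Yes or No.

Total = 120 ≥ 80: provided.
Town 1 (pledges 40, payoff 77): dropping to 0 → total 80, payoff 117. Profitable deviation.

No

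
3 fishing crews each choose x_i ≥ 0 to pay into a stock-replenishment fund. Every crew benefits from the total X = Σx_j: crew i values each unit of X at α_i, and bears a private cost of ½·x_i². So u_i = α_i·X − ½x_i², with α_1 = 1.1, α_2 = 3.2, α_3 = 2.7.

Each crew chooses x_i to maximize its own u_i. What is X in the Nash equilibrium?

7

Crew i's FOC: ∂u_i/∂x_i = α_i − x_i = 0, so x_i* = α_i.
NE contributions = (1.1, 3.2, 2.7); X = 7.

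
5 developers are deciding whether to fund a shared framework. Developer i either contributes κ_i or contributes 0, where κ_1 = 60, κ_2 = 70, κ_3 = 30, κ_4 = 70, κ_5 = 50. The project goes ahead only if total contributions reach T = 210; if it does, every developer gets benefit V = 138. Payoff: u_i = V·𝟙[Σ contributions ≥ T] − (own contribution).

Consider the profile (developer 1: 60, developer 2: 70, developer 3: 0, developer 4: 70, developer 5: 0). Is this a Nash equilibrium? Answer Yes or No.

Total = 200 < 210: not provided.
Developer 1 (pledges 60, payoff -60): dropping to 0 → total 140, payoff 0. Profitable deviation.

No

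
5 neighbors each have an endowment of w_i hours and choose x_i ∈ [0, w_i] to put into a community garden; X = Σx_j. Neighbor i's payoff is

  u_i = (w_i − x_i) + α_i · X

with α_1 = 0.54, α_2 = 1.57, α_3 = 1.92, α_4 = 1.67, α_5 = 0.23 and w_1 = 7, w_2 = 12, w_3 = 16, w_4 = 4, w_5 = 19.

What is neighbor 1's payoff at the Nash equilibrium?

∂u_i/∂x_i = α_i − 1, so neighbor i contributes w_i if α_i > 1, else 0.
α_i > 1 for i ∈ {2, 3, 4}; NE contributions (0, 12, 16, 4, 0), X = 32.
u_1 = (7 − 0) + 0.54·32 = 24.28.

24.28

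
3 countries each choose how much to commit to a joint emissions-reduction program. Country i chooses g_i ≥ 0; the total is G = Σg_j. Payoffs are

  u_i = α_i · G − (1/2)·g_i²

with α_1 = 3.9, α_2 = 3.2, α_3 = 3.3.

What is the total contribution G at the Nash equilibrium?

10.4

Country i's FOC: ∂u_i/∂g_i = α_i − g_i = 0, so g_i* = α_i.
NE contributions = (3.9, 3.2, 3.3); G = 10.4.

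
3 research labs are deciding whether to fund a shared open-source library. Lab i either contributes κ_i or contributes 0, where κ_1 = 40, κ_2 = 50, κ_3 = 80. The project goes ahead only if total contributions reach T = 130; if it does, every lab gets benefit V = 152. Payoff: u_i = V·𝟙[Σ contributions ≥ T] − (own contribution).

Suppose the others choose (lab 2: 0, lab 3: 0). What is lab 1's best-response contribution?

0

Others' total = 0. Even contributing 40 gives 40 < 130: no benefit either way.
Best response: 0.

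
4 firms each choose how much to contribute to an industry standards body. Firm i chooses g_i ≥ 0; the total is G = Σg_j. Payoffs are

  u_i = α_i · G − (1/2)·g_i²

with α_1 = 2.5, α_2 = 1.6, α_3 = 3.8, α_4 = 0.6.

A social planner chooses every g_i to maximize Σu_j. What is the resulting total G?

34

Planner FOC: ∂(Σu_j)/∂g_i = (Σα_j) − g_i = 0, so g_i^SO = Σα_j = 8.5 for every i; G^SO = 34.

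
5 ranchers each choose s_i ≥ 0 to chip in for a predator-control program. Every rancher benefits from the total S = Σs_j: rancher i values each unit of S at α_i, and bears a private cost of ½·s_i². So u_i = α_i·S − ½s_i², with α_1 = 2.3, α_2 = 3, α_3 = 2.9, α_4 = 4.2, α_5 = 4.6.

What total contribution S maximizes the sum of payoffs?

Planner FOC: ∂(Σu_j)/∂s_i = (Σα_j) − s_i = 0, so s_i^SO = Σα_j = 17 for every i; S^SO = 85.

85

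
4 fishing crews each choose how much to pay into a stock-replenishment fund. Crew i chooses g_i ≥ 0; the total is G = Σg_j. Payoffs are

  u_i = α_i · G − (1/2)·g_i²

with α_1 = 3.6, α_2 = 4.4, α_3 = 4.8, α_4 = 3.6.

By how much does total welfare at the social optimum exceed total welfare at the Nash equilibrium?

303.12

Crew i's FOC: ∂u_i/∂g_i = α_i − g_i = 0, so g_i* = α_i.
NE contributions = (3.6, 4.4, 4.8, 3.6); G = 16.4.
W^NE = (Σα)·G − ½Σα_i² = 16.4² − ½·68.32 = 234.8.
Planner sets g_i = Σα_j = 16.4 for every i, so G^SO = 4·16.4 = 65.6.
W^SO = (Σα)·G^SO − ½·4·(Σα)² = (4/2)·16.4² = 537.92.
Deadweight loss = W^SO − W^NE = 303.12.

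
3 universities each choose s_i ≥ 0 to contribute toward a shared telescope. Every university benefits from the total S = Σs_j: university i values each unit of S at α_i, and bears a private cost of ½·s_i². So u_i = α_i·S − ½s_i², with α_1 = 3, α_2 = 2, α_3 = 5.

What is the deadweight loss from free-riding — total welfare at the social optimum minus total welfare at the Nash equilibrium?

69

University i's FOC: ∂u_i/∂s_i = α_i − s_i = 0, so s_i* = α_i.
NE contributions = (3, 2, 5); S = 10.
W^NE = (Σα)·S − ½Σα_i² = 10² − ½·38 = 81.
Planner sets s_i = Σα_j = 10 for every i, so S^SO = 3·10 = 30.
W^SO = (Σα)·S^SO − ½·3·(Σα)² = (3/2)·10² = 150.
Deadweight loss = W^SO − W^NE = 69.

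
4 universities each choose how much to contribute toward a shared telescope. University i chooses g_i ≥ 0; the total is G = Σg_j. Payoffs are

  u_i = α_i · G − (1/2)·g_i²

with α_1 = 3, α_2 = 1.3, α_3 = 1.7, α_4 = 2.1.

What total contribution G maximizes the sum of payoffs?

Planner FOC: ∂(Σu_j)/∂g_i = (Σα_j) − g_i = 0, so g_i^SO = Σα_j = 8.1 for every i; G^SO = 32.4.

32.4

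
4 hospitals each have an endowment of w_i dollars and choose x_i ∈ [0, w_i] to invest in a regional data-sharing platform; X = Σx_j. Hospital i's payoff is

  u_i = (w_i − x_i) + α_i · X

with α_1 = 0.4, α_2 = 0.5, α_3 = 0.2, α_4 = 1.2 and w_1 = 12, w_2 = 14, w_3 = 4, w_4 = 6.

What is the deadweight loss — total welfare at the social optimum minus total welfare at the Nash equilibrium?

39

∂u_i/∂x_i = α_i − 1, so hospital i contributes w_i if α_i > 1, else 0.
α_i > 1 for i ∈ {4}; NE contributions (0, 0, 0, 6), X = 6.
W^NE = Σw_i − X^NE + (Σα_i)·X^NE = 36 + 1.3·6 = 43.8.
Planner: ∂(Σu_j)/∂x_i = Σα_j − 1 = 1.3 > 0, so everyone contributes w_i; X^SO = 36, W^SO = 36 + 1.3·36 = 82.8.
Deadweight loss = 39.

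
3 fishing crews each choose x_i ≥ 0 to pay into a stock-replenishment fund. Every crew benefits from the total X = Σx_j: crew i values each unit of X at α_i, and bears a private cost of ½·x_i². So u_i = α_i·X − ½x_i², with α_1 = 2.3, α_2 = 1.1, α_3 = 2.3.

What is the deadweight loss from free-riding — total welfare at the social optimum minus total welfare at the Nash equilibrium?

Crew i's FOC: ∂u_i/∂x_i = α_i − x_i = 0, so x_i* = α_i.
NE contributions = (2.3, 1.1, 2.3); X = 5.7.
W^NE = (Σα)·X − ½Σα_i² = 5.7² − ½·11.79 = 26.595.
Planner sets x_i = Σα_j = 5.7 for every i, so X^SO = 3·5.7 = 17.1.
W^SO = (Σα)·X^SO − ½·3·(Σα)² = (3/2)·5.7² = 48.735.
Deadweight loss = W^SO − W^NE = 22.14.

22.14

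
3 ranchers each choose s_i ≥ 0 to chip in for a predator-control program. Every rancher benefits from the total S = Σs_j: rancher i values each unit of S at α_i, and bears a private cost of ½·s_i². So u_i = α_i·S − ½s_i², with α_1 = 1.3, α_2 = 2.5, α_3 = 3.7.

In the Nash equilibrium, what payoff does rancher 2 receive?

Rancher i's FOC: ∂u_i/∂s_i = α_i − s_i = 0, so s_i* = α_i.
NE contributions = (1.3, 2.5, 3.7); S = 7.5.
u_2 = α_2·S − ½·(s_2)² = 2.5·7.5 − ½·2.5² = 15.625.

15.625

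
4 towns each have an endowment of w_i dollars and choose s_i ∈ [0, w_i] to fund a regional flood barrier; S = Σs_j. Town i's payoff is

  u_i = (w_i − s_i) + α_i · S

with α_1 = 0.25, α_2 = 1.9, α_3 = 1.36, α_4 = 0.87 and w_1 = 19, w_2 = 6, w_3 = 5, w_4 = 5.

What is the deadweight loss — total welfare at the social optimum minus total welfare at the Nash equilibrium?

81.12

∂u_i/∂s_i = α_i − 1, so town i contributes w_i if α_i > 1, else 0.
α_i > 1 for i ∈ {2, 3}; NE contributions (0, 6, 5, 0), S = 11.
W^NE = Σw_i − S^NE + (Σα_i)·S^NE = 35 + 3.38·11 = 72.18.
Planner: ∂(Σu_j)/∂s_i = Σα_j − 1 = 3.38 > 0, so everyone contributes w_i; S^SO = 35, W^SO = 35 + 3.38·35 = 153.3.
Deadweight loss = 81.12.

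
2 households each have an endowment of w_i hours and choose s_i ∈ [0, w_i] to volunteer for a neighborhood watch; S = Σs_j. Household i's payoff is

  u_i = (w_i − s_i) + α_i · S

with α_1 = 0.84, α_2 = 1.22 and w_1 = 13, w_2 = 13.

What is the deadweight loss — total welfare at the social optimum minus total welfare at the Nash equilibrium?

∂u_i/∂s_i = α_i − 1, so household i contributes w_i if α_i > 1, else 0.
α_i > 1 for i ∈ {2}; NE contributions (0, 13), S = 13.
W^NE = Σw_i − S^NE + (Σα_i)·S^NE = 26 + 1.06·13 = 39.78.
Planner: ∂(Σu_j)/∂s_i = Σα_j − 1 = 1.06 > 0, so everyone contributes w_i; S^SO = 26, W^SO = 26 + 1.06·26 = 53.56.
Deadweight loss = 13.78.

13.78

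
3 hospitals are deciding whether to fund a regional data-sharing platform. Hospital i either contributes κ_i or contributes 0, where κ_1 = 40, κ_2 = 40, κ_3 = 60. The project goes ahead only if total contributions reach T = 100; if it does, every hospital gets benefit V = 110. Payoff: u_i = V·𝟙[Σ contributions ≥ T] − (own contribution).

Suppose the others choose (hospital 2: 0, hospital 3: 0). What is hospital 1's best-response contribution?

0

Others' total = 0. Even contributing 40 gives 40 < 100: no benefit either way.
Best response: 0.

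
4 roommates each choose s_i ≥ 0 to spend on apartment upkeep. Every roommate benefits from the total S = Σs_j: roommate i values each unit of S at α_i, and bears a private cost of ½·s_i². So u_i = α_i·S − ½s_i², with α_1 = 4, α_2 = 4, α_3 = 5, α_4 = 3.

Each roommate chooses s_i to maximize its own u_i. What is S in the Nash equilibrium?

Roommate i's FOC: ∂u_i/∂s_i = α_i − s_i = 0, so s_i* = α_i.
NE contributions = (4, 4, 5, 3); S = 16.

16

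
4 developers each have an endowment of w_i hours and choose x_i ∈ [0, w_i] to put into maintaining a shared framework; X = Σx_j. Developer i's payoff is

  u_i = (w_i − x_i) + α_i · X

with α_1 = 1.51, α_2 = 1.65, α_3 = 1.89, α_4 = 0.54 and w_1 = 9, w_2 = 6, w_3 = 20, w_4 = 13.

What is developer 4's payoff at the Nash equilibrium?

∂u_i/∂x_i = α_i − 1, so developer i contributes w_i if α_i > 1, else 0.
α_i > 1 for i ∈ {1, 2, 3}; NE contributions (9, 6, 20, 0), X = 35.
u_4 = (13 − 0) + 0.54·35 = 31.9.

31.9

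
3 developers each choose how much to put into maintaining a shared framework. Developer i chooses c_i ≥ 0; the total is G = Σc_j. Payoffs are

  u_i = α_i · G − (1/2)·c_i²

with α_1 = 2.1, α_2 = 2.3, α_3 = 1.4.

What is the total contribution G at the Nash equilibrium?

5.8

Developer i's FOC: ∂u_i/∂c_i = α_i − c_i = 0, so c_i* = α_i.
NE contributions = (2.1, 2.3, 1.4); G = 5.8.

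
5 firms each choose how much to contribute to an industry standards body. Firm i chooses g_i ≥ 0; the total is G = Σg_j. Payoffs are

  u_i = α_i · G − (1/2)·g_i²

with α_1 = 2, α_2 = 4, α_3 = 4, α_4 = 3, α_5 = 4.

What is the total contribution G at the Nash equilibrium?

Firm i's FOC: ∂u_i/∂g_i = α_i − g_i = 0, so g_i* = α_i.
NE contributions = (2, 4, 4, 3, 4); G = 17.

17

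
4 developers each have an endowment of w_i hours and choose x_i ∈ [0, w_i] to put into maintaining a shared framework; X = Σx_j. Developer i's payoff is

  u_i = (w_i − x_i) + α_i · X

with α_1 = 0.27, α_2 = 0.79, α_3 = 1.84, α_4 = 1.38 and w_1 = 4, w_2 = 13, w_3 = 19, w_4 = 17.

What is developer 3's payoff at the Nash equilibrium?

∂u_i/∂x_i = α_i − 1, so developer i contributes w_i if α_i > 1, else 0.
α_i > 1 for i ∈ {3, 4}; NE contributions (0, 0, 19, 17), X = 36.
u_3 = (19 − 19) + 1.84·36 = 66.24.

66.24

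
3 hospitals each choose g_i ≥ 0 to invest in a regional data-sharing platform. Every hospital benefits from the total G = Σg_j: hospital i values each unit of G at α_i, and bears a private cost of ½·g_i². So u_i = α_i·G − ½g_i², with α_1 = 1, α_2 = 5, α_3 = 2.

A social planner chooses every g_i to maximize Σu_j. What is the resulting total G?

Planner FOC: ∂(Σu_j)/∂g_i = (Σα_j) − g_i = 0, so g_i^SO = Σα_j = 8 for every i; G^SO = 24.

24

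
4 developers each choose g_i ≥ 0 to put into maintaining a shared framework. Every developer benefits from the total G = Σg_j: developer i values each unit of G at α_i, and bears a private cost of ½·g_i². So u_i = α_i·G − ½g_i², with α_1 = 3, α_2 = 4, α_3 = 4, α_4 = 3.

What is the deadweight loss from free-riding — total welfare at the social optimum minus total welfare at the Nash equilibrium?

Developer i's FOC: ∂u_i/∂g_i = α_i − g_i = 0, so g_i* = α_i.
NE contributions = (3, 4, 4, 3); G = 14.
W^NE = (Σα)·G − ½Σα_i² = 14² − ½·50 = 171.
Planner sets g_i = Σα_j = 14 for every i, so G^SO = 4·14 = 56.
W^SO = (Σα)·G^SO − ½·4·(Σα)² = (4/2)·14² = 392.
Deadweight loss = W^SO − W^NE = 221.

221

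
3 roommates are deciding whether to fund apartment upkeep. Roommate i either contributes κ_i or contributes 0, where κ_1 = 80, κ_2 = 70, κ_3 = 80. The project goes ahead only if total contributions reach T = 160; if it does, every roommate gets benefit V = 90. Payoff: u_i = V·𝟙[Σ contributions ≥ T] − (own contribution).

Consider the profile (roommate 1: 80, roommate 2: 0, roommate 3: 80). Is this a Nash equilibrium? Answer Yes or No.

Yes

Total = 160 ≥ 160: provided.
Roommate 1 (pledges 80, payoff 10): dropping to 0 → total 80, payoff 0. No gain.
Roommate 2 (pledges 0, payoff 90): pledging 70 → total 230, payoff 20. No gain.
Roommate 3 (pledges 80, payoff 10): dropping to 0 → total 80, payoff 0. No gain.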